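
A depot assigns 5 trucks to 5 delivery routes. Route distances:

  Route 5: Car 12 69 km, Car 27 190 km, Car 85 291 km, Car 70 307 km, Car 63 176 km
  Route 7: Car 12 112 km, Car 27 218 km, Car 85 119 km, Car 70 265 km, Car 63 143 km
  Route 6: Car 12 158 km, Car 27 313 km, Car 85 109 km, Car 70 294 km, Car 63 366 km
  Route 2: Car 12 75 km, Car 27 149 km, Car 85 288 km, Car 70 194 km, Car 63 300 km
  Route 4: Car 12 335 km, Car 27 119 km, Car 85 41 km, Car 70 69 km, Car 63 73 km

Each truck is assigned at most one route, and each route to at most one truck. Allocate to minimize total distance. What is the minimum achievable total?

Min total: 539 km

Optimal: Car 12→Route 5 (69 km), Car 27→Route 2 (149 km), Car 85→Route 6 (109 km), Car 70→Route 4 (69 km), Car 63→Route 7 (143 km) — total 69+149+109+69+143 = 539 km.
Min-entry greedy (repeatedly take the single cheapest remaining cell) gives 696 km, worse by 157.
Swapping Car 70↔Car 12 (Car 70→Route 5 307 km, Car 12→Route 4 335 km) adds 504.
Checked against all permutations: 539 km is optimal.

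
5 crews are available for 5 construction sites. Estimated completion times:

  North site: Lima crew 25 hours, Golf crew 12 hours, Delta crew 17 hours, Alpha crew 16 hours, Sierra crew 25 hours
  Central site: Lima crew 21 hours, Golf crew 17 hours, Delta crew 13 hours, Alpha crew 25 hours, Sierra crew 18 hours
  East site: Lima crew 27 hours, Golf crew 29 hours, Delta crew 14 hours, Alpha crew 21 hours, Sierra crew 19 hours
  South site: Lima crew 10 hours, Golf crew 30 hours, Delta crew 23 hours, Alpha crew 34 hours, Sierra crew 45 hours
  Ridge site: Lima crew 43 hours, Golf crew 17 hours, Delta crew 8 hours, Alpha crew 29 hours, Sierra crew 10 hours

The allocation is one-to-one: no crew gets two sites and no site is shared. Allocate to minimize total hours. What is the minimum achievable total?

Optimal: Lima crew→South site (10 hours), Golf crew→North site (12 hours), Delta crew→Central site (13 hours), Alpha crew→East site (21 hours), Sierra crew→Ridge site (10 hours) — total 10+12+13+21+10 = 66 hours.
Row-greedy (each crew in turn takes its cheapest remaining site) gives 69 hours, worse by 3.
Swapping Sierra crew↔Lima crew (Sierra crew→South site 45 hours, Lima crew→Ridge site 43 hours) adds 68.
Every other assignment is strictly worse.

Minimum total: 66 hours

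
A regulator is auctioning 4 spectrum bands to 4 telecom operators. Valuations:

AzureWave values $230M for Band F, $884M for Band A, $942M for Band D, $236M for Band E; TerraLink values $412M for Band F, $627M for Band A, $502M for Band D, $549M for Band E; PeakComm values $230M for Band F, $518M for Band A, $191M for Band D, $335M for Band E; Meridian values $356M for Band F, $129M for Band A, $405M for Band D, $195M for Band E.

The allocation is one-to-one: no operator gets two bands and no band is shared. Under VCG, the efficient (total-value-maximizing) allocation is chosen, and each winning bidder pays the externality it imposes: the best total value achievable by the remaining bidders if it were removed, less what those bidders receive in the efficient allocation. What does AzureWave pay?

Efficient allocation: AzureWave→Band D ($942M), TerraLink→Band E ($549M), PeakComm→Band A ($518M), Meridian→Band F ($356M); total welfare W = $2365M.
AzureWave receives Band D at value $942M, so the others get W − 942 = $1423M.
Without AzureWave: best allocation of the remaining 3 bidders over all 4 bands is TerraLink→Band E ($549M), PeakComm→Band A ($518M), Meridian→Band D ($405M), total $1472M.
VCG payment = (others' best without AzureWave) − (others' welfare with AzureWave) = 1472 − 1423 = $49M.

AzureWave pays $49M.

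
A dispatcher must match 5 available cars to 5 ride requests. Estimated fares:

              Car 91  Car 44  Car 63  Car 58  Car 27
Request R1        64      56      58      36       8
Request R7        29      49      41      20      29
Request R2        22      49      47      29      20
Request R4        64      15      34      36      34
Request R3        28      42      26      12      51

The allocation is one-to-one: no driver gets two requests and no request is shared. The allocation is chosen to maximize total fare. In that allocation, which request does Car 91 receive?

Car 91 receives Request R4.

Optimal: Car 91→Request R4 ($64), Car 44→Request R7 ($49), Car 63→Request R1 ($58), Car 58→Request R2 ($29), Car 27→Request R3 ($51) — total 64+49+58+29+51 = $251.
Max-entry greedy (repeatedly take the single best remaining cell) gives $247, worse by 4.
Every other assignment is strictly worse.
Car 91's own top request is Request R1 ($64), but forcing Car 91→Request R1 and reassigning the rest optimally gives only $247 — worse by 4.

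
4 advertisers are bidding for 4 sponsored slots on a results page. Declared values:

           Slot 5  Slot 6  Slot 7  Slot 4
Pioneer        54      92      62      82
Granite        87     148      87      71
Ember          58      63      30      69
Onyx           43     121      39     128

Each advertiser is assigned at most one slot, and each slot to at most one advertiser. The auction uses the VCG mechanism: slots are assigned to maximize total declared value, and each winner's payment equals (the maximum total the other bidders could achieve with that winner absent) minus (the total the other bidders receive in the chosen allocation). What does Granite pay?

Efficient allocation: Pioneer→Slot 7 ($62), Granite→Slot 6 ($148), Ember→Slot 5 ($58), Onyx→Slot 4 ($128); total welfare W = $396.
Granite receives Slot 6 at value $148, so the others get W − 148 = $248.
Without Granite: best allocation of the remaining 3 bidders over all 4 slots is Pioneer→Slot 6 ($92), Ember→Slot 5 ($58), Onyx→Slot 4 ($128), total $278.
VCG payment = (others' best without Granite) − (others' welfare with Granite) = 278 − 248 = $30.

Granite pays $30.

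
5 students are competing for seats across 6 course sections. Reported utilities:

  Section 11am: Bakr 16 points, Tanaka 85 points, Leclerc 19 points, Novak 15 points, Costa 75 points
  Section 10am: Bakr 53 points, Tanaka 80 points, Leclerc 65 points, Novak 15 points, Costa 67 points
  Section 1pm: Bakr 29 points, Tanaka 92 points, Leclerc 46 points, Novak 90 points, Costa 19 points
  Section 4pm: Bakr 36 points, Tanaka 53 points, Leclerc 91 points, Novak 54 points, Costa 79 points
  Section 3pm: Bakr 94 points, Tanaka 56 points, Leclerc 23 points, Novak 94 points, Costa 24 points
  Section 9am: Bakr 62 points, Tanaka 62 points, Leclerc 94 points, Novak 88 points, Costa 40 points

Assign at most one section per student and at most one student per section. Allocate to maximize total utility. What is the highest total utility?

Maximum total: 442 points

This is the linear assignment problem.
Optimal: Bakr→Section 3pm (94 points), Tanaka→Section 11am (85 points), Leclerc→Section 9am (94 points), Novak→Section 1pm (90 points), Costa→Section 4pm (79 points) — total 94+85+94+90+79 = 442 points.
Max-entry greedy (repeatedly take the single best remaining cell) gives 374 points, worse by 68.
Checked against all permutations: 442 points is optimal.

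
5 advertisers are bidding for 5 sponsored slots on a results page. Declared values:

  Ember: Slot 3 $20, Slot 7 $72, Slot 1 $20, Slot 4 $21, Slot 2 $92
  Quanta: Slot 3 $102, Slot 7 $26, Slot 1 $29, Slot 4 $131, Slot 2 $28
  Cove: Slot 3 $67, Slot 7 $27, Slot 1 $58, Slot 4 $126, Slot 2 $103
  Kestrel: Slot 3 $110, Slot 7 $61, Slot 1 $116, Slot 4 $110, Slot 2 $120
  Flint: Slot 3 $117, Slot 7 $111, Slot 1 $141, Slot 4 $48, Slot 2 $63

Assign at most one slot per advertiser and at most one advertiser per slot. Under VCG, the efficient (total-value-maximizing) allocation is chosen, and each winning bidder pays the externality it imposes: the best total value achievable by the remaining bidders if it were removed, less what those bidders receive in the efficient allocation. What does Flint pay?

Flint pays $16.

Efficient allocation: Ember→Slot 7 ($72), Quanta→Slot 3 ($102), Cove→Slot 4 ($126), Kestrel→Slot 2 ($120), Flint→Slot 1 ($141); total welfare W = $561.
Flint receives Slot 1 at value $141, so the others get W − 141 = $420.
Without Flint: best allocation of the remaining 4 bidders over all 5 slots is Ember→Slot 2 ($92), Quanta→Slot 3 ($102), Cove→Slot 4 ($126), Kestrel→Slot 1 ($116), total $436.
VCG payment = (others' best without Flint) − (others' welfare with Flint) = 436 − 420 = $16.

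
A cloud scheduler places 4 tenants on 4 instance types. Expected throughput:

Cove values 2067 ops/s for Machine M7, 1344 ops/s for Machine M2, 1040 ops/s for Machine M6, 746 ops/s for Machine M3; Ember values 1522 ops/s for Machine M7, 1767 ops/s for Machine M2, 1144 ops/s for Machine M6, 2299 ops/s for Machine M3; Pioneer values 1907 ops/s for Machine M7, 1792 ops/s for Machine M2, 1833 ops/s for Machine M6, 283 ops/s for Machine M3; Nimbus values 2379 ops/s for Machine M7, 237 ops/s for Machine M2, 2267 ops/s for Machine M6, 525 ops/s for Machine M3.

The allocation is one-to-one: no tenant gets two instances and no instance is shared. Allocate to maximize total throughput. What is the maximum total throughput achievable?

This is the linear assignment problem.
Optimal: Cove→Machine M7 (2067 ops/s), Ember→Machine M3 (2299 ops/s), Pioneer→Machine M2 (1792 ops/s), Nimbus→Machine M6 (2267 ops/s) — total 2067+2299+1792+2267 = 8425 ops/s.
Max-entry greedy (repeatedly take the single best remaining cell) gives 7855 ops/s, worse by 570.
Swapping Ember↔Pioneer (Ember→Machine M2 1767 ops/s, Pioneer→Machine M3 283 ops/s) loses 2041.

Maximum total: 8425 ops/s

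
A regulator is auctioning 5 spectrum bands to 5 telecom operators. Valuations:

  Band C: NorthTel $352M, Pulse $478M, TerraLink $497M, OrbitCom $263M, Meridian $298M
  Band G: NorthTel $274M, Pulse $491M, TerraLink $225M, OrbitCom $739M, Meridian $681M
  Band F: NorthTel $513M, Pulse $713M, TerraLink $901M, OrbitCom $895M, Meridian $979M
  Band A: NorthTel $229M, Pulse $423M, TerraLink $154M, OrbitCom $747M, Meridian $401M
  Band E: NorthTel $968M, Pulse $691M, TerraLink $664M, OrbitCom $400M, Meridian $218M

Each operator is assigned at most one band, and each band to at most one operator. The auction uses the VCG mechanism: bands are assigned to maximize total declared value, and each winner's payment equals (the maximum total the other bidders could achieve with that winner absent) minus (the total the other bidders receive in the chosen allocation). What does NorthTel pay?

NorthTel pays $213M.

Efficient allocation: NorthTel→Band E ($968M), Pulse→Band C ($478M), TerraLink→Band F ($901M), OrbitCom→Band A ($747M), Meridian→Band G ($681M); total welfare W = $3775M.
NorthTel receives Band E at value $968M, so the others get W − 968 = $2807M.
Without NorthTel: best allocation of the remaining 4 bidders over all 5 bands is Pulse→Band E ($691M), TerraLink→Band F ($901M), OrbitCom→Band A ($747M), Meridian→Band G ($681M), total $3020M.
VCG payment = (others' best without NorthTel) − (others' welfare with NorthTel) = 3020 − 2807 = $213M.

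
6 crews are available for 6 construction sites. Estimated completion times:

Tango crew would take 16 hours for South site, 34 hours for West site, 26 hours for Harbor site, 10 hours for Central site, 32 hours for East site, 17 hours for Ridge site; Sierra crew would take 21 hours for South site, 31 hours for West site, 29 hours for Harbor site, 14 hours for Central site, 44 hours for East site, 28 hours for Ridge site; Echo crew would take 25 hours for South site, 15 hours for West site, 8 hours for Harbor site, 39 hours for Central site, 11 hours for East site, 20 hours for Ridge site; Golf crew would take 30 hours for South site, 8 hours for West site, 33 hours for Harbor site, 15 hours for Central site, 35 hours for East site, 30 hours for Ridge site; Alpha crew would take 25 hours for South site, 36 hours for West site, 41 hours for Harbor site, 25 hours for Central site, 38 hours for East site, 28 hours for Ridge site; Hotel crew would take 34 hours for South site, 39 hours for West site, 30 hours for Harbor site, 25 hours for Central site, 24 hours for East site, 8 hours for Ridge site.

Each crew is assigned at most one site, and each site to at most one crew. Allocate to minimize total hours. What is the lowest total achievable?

Optimal: Tango crew→Central site (10 hours), Sierra crew→Harbor site (29 hours), Echo crew→East site (11 hours), Golf crew→West site (8 hours), Alpha crew→South site (25 hours), Hotel crew→Ridge site (8 hours) — total 10+29+11+8+25+8 = 91 hours.
Row-greedy (each crew in turn takes its cheapest remaining site) gives 99 hours, worse by 8.

Minimum total: 91 hours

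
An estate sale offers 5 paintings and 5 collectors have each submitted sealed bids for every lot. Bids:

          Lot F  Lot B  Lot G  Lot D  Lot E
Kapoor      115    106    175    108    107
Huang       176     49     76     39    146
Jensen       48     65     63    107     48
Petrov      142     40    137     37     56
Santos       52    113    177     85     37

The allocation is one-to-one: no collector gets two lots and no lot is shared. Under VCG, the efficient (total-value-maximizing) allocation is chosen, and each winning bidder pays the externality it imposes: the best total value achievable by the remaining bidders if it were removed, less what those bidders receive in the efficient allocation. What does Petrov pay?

Efficient allocation: Kapoor→Lot G ($175), Huang→Lot E ($146), Jensen→Lot D ($107), Petrov→Lot F ($142), Santos→Lot B ($113); total welfare W = $683.
Petrov receives Lot F at value $142, so the others get W − 142 = $541.
Without Petrov: best allocation of the remaining 4 bidders over all 5 lots is Kapoor→Lot G ($175), Huang→Lot F ($176), Jensen→Lot D ($107), Santos→Lot B ($113), total $571.
VCG payment = (others' best without Petrov) − (others' welfare with Petrov) = 571 − 541 = $30.

Petrov pays $30.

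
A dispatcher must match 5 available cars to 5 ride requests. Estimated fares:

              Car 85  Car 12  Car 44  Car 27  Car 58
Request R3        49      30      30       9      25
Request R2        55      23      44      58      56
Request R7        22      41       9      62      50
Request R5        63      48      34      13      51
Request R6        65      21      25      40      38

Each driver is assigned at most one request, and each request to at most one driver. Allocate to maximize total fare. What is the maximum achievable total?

Max total: $261

Optimal: Car 85→Request R6 ($65), Car 12→Request R5 ($48), Car 44→Request R3 ($30), Car 27→Request R7 ($62), Car 58→Request R2 ($56) — total 65+48+30+62+56 = $261.
Row-greedy (each driver in turn takes its best remaining request) gives $244, worse by 17.
Swapping Car 27↔Car 44 (Car 27→Request R3 $9, Car 44→Request R7 $9) loses 74.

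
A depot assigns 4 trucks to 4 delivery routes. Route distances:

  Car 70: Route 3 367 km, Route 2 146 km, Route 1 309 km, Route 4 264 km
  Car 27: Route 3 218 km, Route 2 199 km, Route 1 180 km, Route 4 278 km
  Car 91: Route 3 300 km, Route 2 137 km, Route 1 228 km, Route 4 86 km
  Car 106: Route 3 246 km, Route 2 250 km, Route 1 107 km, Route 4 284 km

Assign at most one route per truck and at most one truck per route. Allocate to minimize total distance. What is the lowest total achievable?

Optimal: Car 70→Route 2 (146 km), Car 27→Route 3 (218 km), Car 91→Route 4 (86 km), Car 106→Route 1 (107 km) — total 146+218+86+107 = 557 km.
Column-greedy (each route in turn goes to its cheapest remaining truck) gives 726 km, worse by 169.
Next-best assignment: Car 70→Route 2, Car 27→Route 1, Car 91→Route 4, Car 106→Route 3 = 658 km.
Checked against all permutations: 557 km is optimal.

Min total: 557 km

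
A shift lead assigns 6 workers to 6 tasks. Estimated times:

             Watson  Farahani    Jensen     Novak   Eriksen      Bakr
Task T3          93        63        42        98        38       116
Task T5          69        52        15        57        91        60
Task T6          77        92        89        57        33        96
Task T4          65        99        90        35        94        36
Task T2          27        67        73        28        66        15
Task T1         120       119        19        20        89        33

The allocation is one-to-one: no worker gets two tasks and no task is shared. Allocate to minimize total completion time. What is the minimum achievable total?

Optimal: Watson→Task T2 (27 min), Farahani→Task T3 (63 min), Jensen→Task T5 (15 min), Novak→Task T1 (20 min), Eriksen→Task T6 (33 min), Bakr→Task T4 (36 min) — total 27+63+15+20+33+36 = 194 min.
Min-entry greedy (repeatedly take the single cheapest remaining cell) gives 211 min, worse by 17.
Next-best assignment: Watson→Task T2, Farahani→Task T3, Jensen→Task T5, Novak→Task T4, Eriksen→Task T6, Bakr→Task T1 = 206 min.

Min total: 194 min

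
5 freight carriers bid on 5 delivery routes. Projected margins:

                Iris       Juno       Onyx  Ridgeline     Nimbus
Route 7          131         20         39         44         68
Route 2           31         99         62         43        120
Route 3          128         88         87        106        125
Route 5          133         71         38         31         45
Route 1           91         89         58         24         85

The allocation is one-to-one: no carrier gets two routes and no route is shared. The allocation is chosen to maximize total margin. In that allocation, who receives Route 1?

Juno receives Route 1.

This is the linear assignment problem.
Optimal: Iris→Route 5 ($133k), Juno→Route 1 ($89k), Onyx→Route 7 ($39k), Ridgeline→Route 3 ($106k), Nimbus→Route 2 ($120k) — total 133+89+39+106+120 = $487k.
Column-greedy (each route in turn goes to its best remaining carrier) gives $486k, worse by 1.
Next-best assignment: Iris→Route 7, Juno→Route 5, Onyx→Route 1, Ridgeline→Route 3, Nimbus→Route 2 = $486k.
Swapping Juno↔Onyx (Juno→Route 7 $20k, Onyx→Route 1 $58k) loses 50.
Juno's own top route is Route 2 ($99k), but forcing Juno→Route 2 and reassigning the rest optimally gives only $464k — worse by 23.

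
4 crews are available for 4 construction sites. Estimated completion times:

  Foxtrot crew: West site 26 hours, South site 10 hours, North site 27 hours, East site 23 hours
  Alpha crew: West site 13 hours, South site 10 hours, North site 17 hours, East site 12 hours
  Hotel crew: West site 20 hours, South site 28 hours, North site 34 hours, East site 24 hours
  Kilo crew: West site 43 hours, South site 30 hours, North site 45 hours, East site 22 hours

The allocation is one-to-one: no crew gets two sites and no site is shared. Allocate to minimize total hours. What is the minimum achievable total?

Min total: 69 hours

Treat this as an assignment problem: match each crew to one site.
Optimal: Foxtrot crew→South site (10 hours), Alpha crew→North site (17 hours), Hotel crew→West site (20 hours), Kilo crew→East site (22 hours) — total 10+17+20+22 = 69 hours.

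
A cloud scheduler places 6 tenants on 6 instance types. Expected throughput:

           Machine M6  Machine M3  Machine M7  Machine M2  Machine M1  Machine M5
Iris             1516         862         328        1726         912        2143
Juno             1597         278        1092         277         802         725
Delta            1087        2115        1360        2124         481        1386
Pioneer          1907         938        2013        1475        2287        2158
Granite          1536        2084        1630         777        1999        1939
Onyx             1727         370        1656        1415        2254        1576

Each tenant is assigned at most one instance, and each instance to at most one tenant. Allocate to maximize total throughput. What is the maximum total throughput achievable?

Maximum total: 12215 ops/s

Optimal: Iris→Machine M5 (2143 ops/s), Juno→Machine M6 (1597 ops/s), Delta→Machine M2 (2124 ops/s), Pioneer→Machine M7 (2013 ops/s), Granite→Machine M3 (2084 ops/s), Onyx→Machine M1 (2254 ops/s) — total 2143+1597+2124+2013+2084+2254 = 12215 ops/s.
Max-entry greedy (repeatedly take the single best remaining cell) gives 11457 ops/s, worse by 758.
Swapping Juno↔Onyx (Juno→Machine M1 802 ops/s, Onyx→Machine M6 1727 ops/s) loses 1322.
Every other assignment is strictly worse.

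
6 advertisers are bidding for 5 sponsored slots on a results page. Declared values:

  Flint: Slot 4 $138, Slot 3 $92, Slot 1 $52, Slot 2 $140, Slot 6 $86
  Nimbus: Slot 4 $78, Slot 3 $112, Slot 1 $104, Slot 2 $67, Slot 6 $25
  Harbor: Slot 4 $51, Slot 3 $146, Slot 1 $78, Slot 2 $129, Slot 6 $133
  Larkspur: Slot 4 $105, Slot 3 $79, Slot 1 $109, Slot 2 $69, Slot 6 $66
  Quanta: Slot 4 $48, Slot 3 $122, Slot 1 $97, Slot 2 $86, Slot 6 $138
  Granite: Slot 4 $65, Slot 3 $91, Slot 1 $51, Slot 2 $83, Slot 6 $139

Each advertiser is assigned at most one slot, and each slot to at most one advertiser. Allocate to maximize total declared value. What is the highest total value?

Max total: $637

Optimal: Flint→Slot 4 ($138), Quanta→Slot 3 ($122), Larkspur→Slot 1 ($109), Harbor→Slot 2 ($129), Granite→Slot 6 ($139) — total 138+122+109+129+139 = $637.
Next-best assignment: Larkspur→Slot 4, Harbor→Slot 3, Nimbus→Slot 1, Flint→Slot 2, Granite→Slot 6 = $634.
Checked against all permutations: $637 is optimal.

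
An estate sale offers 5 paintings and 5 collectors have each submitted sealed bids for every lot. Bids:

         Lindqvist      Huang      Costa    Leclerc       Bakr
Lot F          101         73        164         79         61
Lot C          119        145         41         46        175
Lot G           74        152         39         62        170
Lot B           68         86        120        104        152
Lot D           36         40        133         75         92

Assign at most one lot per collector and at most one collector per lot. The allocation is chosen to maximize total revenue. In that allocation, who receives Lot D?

This is a one-to-one assignment (maximum-weight bipartite matching).
Optimal: Lindqvist→Lot F ($101), Huang→Lot G ($152), Costa→Lot D ($133), Leclerc→Lot B ($104), Bakr→Lot C ($175) — total 101+152+133+104+175 = $665.
Next-best assignment: Lindqvist→Lot C, Huang→Lot G, Costa→Lot F, Leclerc→Lot D, Bakr→Lot B = $662.
Costa's own top lot is Lot F ($164), but forcing Costa→Lot F and reassigning the rest optimally gives only $662 — worse by 3.

Costa receives Lot D.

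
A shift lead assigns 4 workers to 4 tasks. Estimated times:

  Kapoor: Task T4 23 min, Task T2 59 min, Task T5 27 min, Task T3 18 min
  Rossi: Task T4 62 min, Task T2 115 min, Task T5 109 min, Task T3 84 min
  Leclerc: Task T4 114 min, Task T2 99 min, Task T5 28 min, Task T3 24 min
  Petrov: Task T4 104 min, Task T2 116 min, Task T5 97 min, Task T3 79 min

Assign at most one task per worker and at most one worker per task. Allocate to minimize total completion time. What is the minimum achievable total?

Minimum total: 224 min

This is a one-to-one assignment (minimum-cost bipartite matching).
Optimal: Kapoor→Task T3 (18 min), Rossi→Task T4 (62 min), Leclerc→Task T5 (28 min), Petrov→Task T2 (116 min) — total 18+62+28+116 = 224 min.
Column-greedy (each task in turn goes to its cheapest remaining worker) gives 303 min, worse by 79.
Next-best assignment: Kapoor→Task T2, Rossi→Task T4, Leclerc→Task T5, Petrov→Task T3 = 228 min.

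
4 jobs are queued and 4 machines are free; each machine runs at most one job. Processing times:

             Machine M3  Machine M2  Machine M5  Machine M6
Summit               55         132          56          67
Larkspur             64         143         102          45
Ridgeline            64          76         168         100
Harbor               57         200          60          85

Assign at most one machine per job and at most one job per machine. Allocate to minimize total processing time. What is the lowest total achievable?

Minimum total: 234 min

Optimal: Summit→Machine M5 (56 min), Larkspur→Machine M6 (45 min), Ridgeline→Machine M2 (76 min), Harbor→Machine M3 (57 min) — total 56+45+76+57 = 234 min.
Row-greedy (each job in turn takes its cheapest remaining machine) gives 236 min, worse by 2.
No other one-to-one assignment undercuts 234 min.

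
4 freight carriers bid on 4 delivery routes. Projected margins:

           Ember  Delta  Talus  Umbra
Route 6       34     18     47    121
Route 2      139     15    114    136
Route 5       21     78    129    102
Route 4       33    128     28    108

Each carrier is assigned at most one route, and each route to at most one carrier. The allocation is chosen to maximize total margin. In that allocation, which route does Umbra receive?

This is a one-to-one assignment (maximum-weight bipartite matching).
Optimal: Ember→Route 2 ($139k), Delta→Route 4 ($128k), Talus→Route 5 ($129k), Umbra→Route 6 ($121k) — total 139+128+129+121 = $517k.
No other one-to-one assignment exceeds $517k.
Umbra's own top route is Route 2 ($136k), but forcing Umbra→Route 2 and reassigning the rest optimally gives only $427k — worse by 90.

Umbra receives Route 6.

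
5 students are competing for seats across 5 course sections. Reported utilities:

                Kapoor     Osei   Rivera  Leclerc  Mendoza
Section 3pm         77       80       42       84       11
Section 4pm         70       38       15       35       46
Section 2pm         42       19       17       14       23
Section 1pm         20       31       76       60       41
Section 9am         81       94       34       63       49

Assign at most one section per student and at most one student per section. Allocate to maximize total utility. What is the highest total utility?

Optimal: Kapoor→Section 4pm (70 points), Osei→Section 9am (94 points), Rivera→Section 1pm (76 points), Leclerc→Section 3pm (84 points), Mendoza→Section 2pm (23 points) — total 70+94+76+84+23 = 347 points.

Max total: 347 points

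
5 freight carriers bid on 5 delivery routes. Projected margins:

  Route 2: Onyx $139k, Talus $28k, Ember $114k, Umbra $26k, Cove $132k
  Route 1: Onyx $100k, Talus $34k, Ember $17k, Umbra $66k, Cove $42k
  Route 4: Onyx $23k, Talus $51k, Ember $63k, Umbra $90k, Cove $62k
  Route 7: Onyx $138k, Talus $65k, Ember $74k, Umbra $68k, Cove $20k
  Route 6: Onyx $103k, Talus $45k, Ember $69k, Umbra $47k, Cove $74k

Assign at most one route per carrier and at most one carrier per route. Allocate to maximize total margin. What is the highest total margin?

Treat this as an assignment problem: match each carrier to one route.
Optimal: Onyx→Route 7 ($138k), Talus→Route 1 ($34k), Ember→Route 6 ($69k), Umbra→Route 4 ($90k), Cove→Route 2 ($132k) — total 138+34+69+90+132 = $463k.
Max-entry greedy (repeatedly take the single best remaining cell) gives $411k, worse by 52.
Swapping Umbra↔Talus (Umbra→Route 1 $66k, Talus→Route 4 $51k) loses 7.
No other one-to-one assignment exceeds $463k.

Max total: $463k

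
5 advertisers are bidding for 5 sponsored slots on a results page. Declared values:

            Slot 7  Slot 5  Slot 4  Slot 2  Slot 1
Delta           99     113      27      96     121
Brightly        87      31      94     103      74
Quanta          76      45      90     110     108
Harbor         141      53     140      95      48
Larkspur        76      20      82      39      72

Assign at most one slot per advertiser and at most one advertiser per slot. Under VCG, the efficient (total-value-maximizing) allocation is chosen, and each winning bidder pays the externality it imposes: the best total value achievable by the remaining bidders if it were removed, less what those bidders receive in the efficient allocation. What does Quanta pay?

Quanta pays $8.

Efficient allocation: Delta→Slot 5 ($113), Brightly→Slot 2 ($103), Quanta→Slot 1 ($108), Harbor→Slot 7 ($141), Larkspur→Slot 4 ($82); total welfare W = $547.
Quanta receives Slot 1 at value $108, so the others get W − 108 = $439.
Without Quanta: best allocation of the remaining 4 bidders over all 5 slots is Delta→Slot 1 ($121), Brightly→Slot 2 ($103), Harbor→Slot 7 ($141), Larkspur→Slot 4 ($82), total $447.
VCG payment = (others' best without Quanta) − (others' welfare with Quanta) = 447 − 439 = $8.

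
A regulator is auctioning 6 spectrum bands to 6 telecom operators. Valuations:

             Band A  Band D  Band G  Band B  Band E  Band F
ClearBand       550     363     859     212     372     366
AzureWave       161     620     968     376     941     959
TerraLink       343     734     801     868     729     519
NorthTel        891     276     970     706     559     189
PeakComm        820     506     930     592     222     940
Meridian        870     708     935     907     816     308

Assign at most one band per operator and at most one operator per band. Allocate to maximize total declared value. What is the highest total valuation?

Maximum total: $5272M

This is the linear assignment problem.
Optimal: ClearBand→Band G ($859M), AzureWave→Band E ($941M), TerraLink→Band D ($734M), NorthTel→Band A ($891M), PeakComm→Band F ($940M), Meridian→Band B ($907M) — total 859+941+734+891+940+907 = $5272M.
Max-entry greedy (repeatedly take the single best remaining cell) gives $4762M, worse by 510.
Next-best assignment: ClearBand→Band G, AzureWave→Band E, TerraLink→Band B, NorthTel→Band A, PeakComm→Band F, Meridian→Band D = $5207M.
Swapping NorthTel↔PeakComm (NorthTel→Band F $189M, PeakComm→Band A $820M) loses 822.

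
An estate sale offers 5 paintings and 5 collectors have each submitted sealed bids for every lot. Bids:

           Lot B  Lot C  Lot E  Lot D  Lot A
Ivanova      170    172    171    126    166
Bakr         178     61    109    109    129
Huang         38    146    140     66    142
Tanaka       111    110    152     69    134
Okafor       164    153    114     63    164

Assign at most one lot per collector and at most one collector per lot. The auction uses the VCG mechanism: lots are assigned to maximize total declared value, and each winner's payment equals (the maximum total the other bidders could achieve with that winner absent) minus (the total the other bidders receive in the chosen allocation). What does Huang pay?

Huang pays $46.

Efficient allocation: Ivanova→Lot D ($126), Bakr→Lot B ($178), Huang→Lot C ($146), Tanaka→Lot E ($152), Okafor→Lot A ($164); total welfare W = $766.
Huang receives Lot C at value $146, so the others get W − 146 = $620.
Without Huang: best allocation of the remaining 4 bidders over all 5 lots is Ivanova→Lot C ($172), Bakr→Lot B ($178), Tanaka→Lot E ($152), Okafor→Lot A ($164), total $666.
VCG payment = (others' best without Huang) − (others' welfare with Huang) = 666 − 620 = $46.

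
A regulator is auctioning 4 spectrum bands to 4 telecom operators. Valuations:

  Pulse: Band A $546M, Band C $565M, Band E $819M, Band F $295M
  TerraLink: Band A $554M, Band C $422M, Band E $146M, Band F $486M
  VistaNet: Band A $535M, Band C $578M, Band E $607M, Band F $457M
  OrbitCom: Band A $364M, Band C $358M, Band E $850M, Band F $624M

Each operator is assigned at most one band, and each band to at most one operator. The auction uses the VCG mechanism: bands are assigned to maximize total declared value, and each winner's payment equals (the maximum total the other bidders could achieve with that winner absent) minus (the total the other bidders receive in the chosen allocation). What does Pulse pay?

Pulse pays $226M.

Efficient allocation: Pulse→Band E ($819M), TerraLink→Band A ($554M), VistaNet→Band C ($578M), OrbitCom→Band F ($624M); total welfare W = $2575M.
Pulse receives Band E at value $819M, so the others get W − 819 = $1756M.
Without Pulse: best allocation of the remaining 3 bidders over all 4 bands is TerraLink→Band A ($554M), VistaNet→Band C ($578M), OrbitCom→Band E ($850M), total $1982M.
VCG payment = (others' best without Pulse) − (others' welfare with Pulse) = 1982 − 1756 = $226M.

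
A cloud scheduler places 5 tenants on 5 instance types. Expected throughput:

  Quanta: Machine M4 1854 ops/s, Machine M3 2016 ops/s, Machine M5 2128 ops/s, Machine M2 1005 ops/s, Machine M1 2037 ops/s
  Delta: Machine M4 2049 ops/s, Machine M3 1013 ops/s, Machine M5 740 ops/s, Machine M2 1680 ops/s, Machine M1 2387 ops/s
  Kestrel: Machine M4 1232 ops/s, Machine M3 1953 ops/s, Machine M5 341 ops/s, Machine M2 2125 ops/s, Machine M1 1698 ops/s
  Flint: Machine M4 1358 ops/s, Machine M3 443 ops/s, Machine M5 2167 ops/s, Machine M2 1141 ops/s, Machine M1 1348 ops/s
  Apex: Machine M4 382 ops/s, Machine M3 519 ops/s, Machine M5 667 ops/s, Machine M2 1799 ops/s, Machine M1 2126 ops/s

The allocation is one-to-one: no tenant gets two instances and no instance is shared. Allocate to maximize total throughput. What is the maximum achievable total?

Treat this as an assignment problem: match each tenant to one instance.
Optimal: Quanta→Machine M3 (2016 ops/s), Delta→Machine M4 (2049 ops/s), Kestrel→Machine M2 (2125 ops/s), Flint→Machine M5 (2167 ops/s), Apex→Machine M1 (2126 ops/s) — total 2016+2049+2125+2167+2126 = 10483 ops/s.
Max-entry greedy (repeatedly take the single best remaining cell) gives 9077 ops/s, worse by 1406.
Every other assignment is strictly worse.

Max total: 10483 ops/s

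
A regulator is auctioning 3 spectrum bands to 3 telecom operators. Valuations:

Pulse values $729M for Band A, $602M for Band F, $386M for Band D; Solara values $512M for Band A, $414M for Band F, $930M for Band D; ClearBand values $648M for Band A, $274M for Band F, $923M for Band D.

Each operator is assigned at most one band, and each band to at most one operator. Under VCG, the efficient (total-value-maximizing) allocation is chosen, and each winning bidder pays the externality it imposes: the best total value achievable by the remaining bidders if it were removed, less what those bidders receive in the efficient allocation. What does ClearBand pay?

ClearBand pays $127M.

Efficient allocation: Pulse→Band F ($602M), Solara→Band D ($930M), ClearBand→Band A ($648M); total welfare W = $2180M.
ClearBand receives Band A at value $648M, so the others get W − 648 = $1532M.
Without ClearBand: best allocation of the remaining 2 bidders over all 3 bands is Pulse→Band A ($729M), Solara→Band D ($930M), total $1659M.
VCG payment = (others' best without ClearBand) − (others' welfare with ClearBand) = 1659 − 1532 = $127M.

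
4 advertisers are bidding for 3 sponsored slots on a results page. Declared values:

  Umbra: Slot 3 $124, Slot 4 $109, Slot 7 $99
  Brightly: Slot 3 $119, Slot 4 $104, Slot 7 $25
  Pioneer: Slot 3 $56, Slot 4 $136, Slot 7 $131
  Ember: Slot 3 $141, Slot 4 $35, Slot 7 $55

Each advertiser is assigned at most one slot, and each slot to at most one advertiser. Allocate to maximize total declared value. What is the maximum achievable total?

Treat this as an assignment problem: match each advertiser to one slot.
Optimal: Ember→Slot 3 ($141), Umbra→Slot 4 ($109), Pioneer→Slot 7 ($131) — total 141+109+131 = $381.
Column-greedy (each slot in turn goes to its best remaining advertiser) gives $376, worse by 5.
Next-best assignment: Ember→Slot 3, Brightly→Slot 4, Pioneer→Slot 7 = $376.
Checked against all permutations: $381 is optimal.

Max total: $381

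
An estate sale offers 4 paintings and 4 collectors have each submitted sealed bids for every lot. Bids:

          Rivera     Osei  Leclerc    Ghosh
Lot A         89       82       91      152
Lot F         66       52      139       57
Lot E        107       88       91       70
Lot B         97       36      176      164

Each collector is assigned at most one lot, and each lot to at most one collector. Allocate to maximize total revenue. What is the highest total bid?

Max total: $492

Optimal: Rivera→Lot E ($107), Osei→Lot A ($82), Leclerc→Lot F ($139), Ghosh→Lot B ($164) — total 107+82+139+164 = $492.
Row-greedy (each collector in turn takes its best remaining lot) gives $422, worse by 70.
Next-best assignment: Rivera→Lot E, Osei→Lot F, Leclerc→Lot B, Ghosh→Lot A = $487.
Checked against all permutations: $492 is optimal.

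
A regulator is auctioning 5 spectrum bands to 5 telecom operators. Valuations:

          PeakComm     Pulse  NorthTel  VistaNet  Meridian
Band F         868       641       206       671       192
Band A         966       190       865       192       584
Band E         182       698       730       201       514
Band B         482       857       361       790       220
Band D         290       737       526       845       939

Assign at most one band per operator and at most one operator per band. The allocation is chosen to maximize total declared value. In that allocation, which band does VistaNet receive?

VistaNet receives Band F.

This is the linear assignment problem.
Optimal: PeakComm→Band A ($966M), Pulse→Band B ($857M), NorthTel→Band E ($730M), VistaNet→Band F ($671M), Meridian→Band D ($939M) — total 966+857+730+671+939 = $4163M.
Row-greedy (each operator in turn takes its best remaining band) gives $3590M, worse by 573.
Next-best assignment: PeakComm→Band F, Pulse→Band E, NorthTel→Band A, VistaNet→Band B, Meridian→Band D = $4160M.
Swapping Pulse↔Meridian (Pulse→Band D $737M, Meridian→Band B $220M) loses 839.
VistaNet's own top band is Band D ($845M), but forcing VistaNet→Band D and reassigning the rest optimally gives only $3949M — worse by 214.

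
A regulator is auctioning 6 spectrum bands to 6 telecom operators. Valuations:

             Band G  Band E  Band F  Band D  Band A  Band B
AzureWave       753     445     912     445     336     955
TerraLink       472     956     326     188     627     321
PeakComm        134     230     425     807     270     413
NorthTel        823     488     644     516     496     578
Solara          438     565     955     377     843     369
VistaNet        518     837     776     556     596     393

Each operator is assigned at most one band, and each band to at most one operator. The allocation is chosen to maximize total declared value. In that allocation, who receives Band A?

Optimal: AzureWave→Band B ($955M), TerraLink→Band E ($956M), PeakComm→Band D ($807M), NorthTel→Band G ($823M), Solara→Band A ($843M), VistaNet→Band F ($776M) — total 955+956+807+823+843+776 = $5160M.
Row-greedy (each operator in turn takes its best remaining band) gives $5092M, worse by 68.
Next-best assignment: AzureWave→Band B, TerraLink→Band E, PeakComm→Band D, NorthTel→Band G, Solara→Band F, VistaNet→Band A = $5092M.
Swapping VistaNet↔AzureWave (VistaNet→Band B $393M, AzureWave→Band F $912M) loses 426.
No other one-to-one assignment exceeds $5160M.
Solara's own top band is Band F ($955M), but forcing Solara→Band F and reassigning the rest optimally gives only $5092M — worse by 68.

Solara receives Band A.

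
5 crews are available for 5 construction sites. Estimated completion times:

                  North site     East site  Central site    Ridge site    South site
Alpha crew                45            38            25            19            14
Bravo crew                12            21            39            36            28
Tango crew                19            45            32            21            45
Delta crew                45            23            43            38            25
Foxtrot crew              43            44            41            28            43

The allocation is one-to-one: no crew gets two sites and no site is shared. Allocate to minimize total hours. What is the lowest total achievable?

Minimum total: 109 hours

Optimal: Alpha crew→South site (14 hours), Bravo crew→North site (12 hours), Tango crew→Central site (32 hours), Delta crew→East site (23 hours), Foxtrot crew→Ridge site (28 hours) — total 14+12+32+23+28 = 109 hours.
Row-greedy (each crew in turn takes its cheapest remaining site) gives 111 hours, worse by 2.
Next-best assignment: Alpha crew→South site, Bravo crew→North site, Tango crew→Ridge site, Delta crew→East site, Foxtrot crew→Central site = 111 hours.
Every other assignment is strictly worse.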